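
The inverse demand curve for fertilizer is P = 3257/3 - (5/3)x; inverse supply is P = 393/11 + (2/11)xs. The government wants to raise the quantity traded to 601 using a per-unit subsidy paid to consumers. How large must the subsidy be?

At x = 601, from the demand curve buyers pay Pb = 3257/3 − (5/3)·601 = 84; from the supply curve sellers need Ps = 393/11 + (2/11)·601 = 145.
The subsidy must fill the gap: s = Ps − Pb = 145 − 84 = 61.

Required subsidy s = 61 per unit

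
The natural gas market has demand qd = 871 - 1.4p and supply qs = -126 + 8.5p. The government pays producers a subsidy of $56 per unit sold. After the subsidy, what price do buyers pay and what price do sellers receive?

Buyers pay 5210/99; sellers receive 10754/99

Pre-subsidy: 871 - 1.4p = -126 + 8.5p gives p* = 9970/99, q* = 72271/99.
With the subsidy, sellers receive ps = pb + 56 for each unit, where pb is the price buyers pay.
Supply in terms of pb becomes qs = -126 + 8.5(pb + 56) = 350 + 8.5pb. Setting this equal to demand: 871 - 1.4pb = 350 + 8.5pb, so pb = 5210/99.
Sellers receive ps = 5210/99 + 56 = 10754/99; q' = 871 − 1.4·(5210/99) = 78935/99.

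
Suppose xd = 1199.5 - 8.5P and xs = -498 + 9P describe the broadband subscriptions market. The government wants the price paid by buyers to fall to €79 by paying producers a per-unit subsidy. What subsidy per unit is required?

At a buyer price of 79, quantity demanded is 1199.5 − 8.5·79 = 528.
Sellers supply 528 only when they receive Ps with -498 + 9·Ps = 528, i.e. Ps = 114.
s = Ps − Pb = 114 − 79 = 35.

Required subsidy s = €35 per unit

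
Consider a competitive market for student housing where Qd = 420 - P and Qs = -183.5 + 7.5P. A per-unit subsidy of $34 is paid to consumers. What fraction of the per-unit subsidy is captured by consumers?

Pre-subsidy: 420 - P = -183.5 + 7.5P gives P* = 71, Q* = 349.
With the rebate, buyers effectively pay Pb = Ps − 34, where Ps is the price sellers receive.
Demand in terms of Ps becomes Qd = 420 − 1(Ps − 34) = 454 - Ps. Setting this equal to supply: 454 - Ps = -183.5 + 7.5Ps, so Ps = 75.
Buyers pay Pb = 75 − 34 = 41; Q' = -183.5 + 7.5·75 = 379.
Buyers' price falls by P* − Pb = 71 − 41 = 30; sellers' price rises by Ps − P* = 75 − 71 = 4.
So consumers capture 30/34 = 15/17 of each unit of subsidy.

Consumer share = 15/17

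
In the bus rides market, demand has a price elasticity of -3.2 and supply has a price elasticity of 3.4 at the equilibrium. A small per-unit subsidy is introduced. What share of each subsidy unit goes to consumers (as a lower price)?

Consumer share = 17/33

For a small subsidy around the equilibrium, the benefit split depends on the relative slopes, which at a point are proportional to the elasticities.
Buyer share = εs/(εs + |εd|) = 3.4/(3.4 + 3.2) = 17/33; seller share = |εd|/(εs + |εd|) = 16/33.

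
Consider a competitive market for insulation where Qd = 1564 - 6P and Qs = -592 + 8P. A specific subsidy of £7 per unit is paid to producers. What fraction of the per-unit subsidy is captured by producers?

Pre-subsidy: 1564 - 6P = -592 + 8P gives P* = 154, Q* = 640.
With the subsidy, sellers receive Ps = Pb + 7 for each unit, where Pb is the price buyers pay.
Supply in terms of Pb becomes Qs = -592 + 8(Pb + 7) = -536 + 8Pb. Setting this equal to demand: 1564 - 6Pb = -536 + 8Pb, so Pb = 150.
Sellers receive Ps = 150 + 7 = 157; Q' = 1564 − 6·150 = 664.
Buyers' price falls by P* − Pb = 154 − 150 = 4; sellers' price rises by Ps − P* = 157 − 154 = 3.
So producers capture 3/7 = 3/7 of each unit of subsidy.

Producer share = 3/7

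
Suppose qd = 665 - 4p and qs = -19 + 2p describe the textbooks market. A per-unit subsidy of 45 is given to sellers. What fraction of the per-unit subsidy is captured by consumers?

Pre-subsidy: 665 - 4p = -19 + 2p gives p* = 114, q* = 209.
With the subsidy, sellers receive ps = pb + 45 for each unit, where pb is the price buyers pay.
Supply in terms of pb becomes qs = -19 + 2(pb + 45) = 71 + 2pb. Setting this equal to demand: 665 - 4pb = 71 + 2pb, so pb = 99.
Sellers receive ps = 99 + 45 = 144; q' = 665 − 4·99 = 269.
Buyers' price falls by p* − pb = 114 − 99 = 15; sellers' price rises by ps − p* = 144 − 114 = 30.
So consumers capture 15/45 = 1/3 of each unit of subsidy.

Consumer share = 1/3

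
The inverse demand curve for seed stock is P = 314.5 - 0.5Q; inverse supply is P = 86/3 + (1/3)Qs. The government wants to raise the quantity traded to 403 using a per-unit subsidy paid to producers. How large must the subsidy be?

At Q = 403, from the demand curve buyers pay Pb = 314.5 − 0.5·403 = 113; from the supply curve sellers need Ps = 86/3 + (1/3)·403 = 163.
The subsidy must fill the gap: s = Ps − Pb = 163 − 113 = 50.

Required subsidy s = 50 per unit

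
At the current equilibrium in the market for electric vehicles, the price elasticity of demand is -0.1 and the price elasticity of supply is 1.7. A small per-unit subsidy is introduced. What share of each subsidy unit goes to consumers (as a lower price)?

Consumer share = 17/18

For a small subsidy around the equilibrium, the benefit split depends on the relative slopes, which at a point are proportional to the elasticities.
Buyer share = εs/(εs + |εd|) = 1.7/(1.7 + 0.1) = 17/18; seller share = |εd|/(εs + |εd|) = 1/18.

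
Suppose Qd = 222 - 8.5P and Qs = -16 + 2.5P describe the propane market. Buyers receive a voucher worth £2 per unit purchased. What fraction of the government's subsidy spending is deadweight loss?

DWL / government spending = 85/1846

Pre-subsidy: 222 - 8.5P = -16 + 2.5P gives P* = 238/11, Q* = 419/11.
With the rebate, buyers effectively pay Pb = Ps − 2, where Ps is the price sellers receive.
Demand in terms of Ps becomes Qd = 222 − 8.5(Ps − 2) = 239 - 8.5Ps. Setting this equal to supply: 239 - 8.5Ps = -16 + 2.5Ps, so Ps = 255/11.
Buyers pay Pb = 255/11 − 2 = 233/11; Q' = -16 + 2.5·(255/11) = 923/22.
ΔCS = ½(419/11 + 923/22)(238/11 − 233/11) = 8805/484; ΔPS = ½(419/11 + 923/22)(255/11 − 238/11) = 29937/484.
Government spending = 2 × 923/22 = 923/11.
DWL = ½ × 2 × (923/22 − 419/11) = 85/22; fraction = (85/22) / (923/11) = 85/1846.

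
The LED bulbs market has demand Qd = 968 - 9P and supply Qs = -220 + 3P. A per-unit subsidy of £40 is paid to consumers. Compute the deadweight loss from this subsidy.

Deadweight loss = £1800

Pre-subsidy: 968 - 9P = -220 + 3P gives P* = 99, Q* = 77.
With the rebate, buyers effectively pay Pb = Ps − 40, where Ps is the price sellers receive.
Demand in terms of Ps becomes Qd = 968 − 9(Ps − 40) = 1328 - 9Ps. Setting this equal to supply: 1328 - 9Ps = -220 + 3Ps, so Ps = 129.
Buyers pay Pb = 129 − 40 = 89; Q' = -220 + 3·129 = 167.
The subsidy expands output by 167 − 77 = 90 past the efficient level; on those units the gap between marginal cost and willingness to pay runs from 0 up to 40.
DWL = ½ × 40 × 90 = 1800.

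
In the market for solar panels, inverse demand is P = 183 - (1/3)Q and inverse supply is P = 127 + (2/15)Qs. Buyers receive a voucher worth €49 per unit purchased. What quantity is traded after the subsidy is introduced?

Q' = 225

Pre-subsidy: 183 - (1/3)Q = 127 + (2/15)Q gives Q* = 120 and P* = 143.
With the rebate, buyers effectively pay Pb = Ps − 49, where Ps is the price sellers receive.
On the curves, Pb = 183 - (1/3)Q and Ps = 127 + (2/15)Q; the wedge Ps − Pb = 49 gives 127 + (2/15)Q − (183 - (1/3)Q) = 49, so Q' = 225.
Then Pb = 183 − (1/3)·225 = 108 and Ps = 127 + (2/15)·225 = 157.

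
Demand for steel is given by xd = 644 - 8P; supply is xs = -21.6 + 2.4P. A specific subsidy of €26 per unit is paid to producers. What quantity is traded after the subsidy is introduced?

Pre-subsidy: 644 - 8P = -21.6 + 2.4P gives P* = 64, x* = 132.
With the subsidy, sellers receive Ps = Pb + 26 for each unit, where Pb is the price buyers pay.
Supply in terms of Pb becomes xs = -21.6 + 2.4(Pb + 26) = 40.8 + 2.4Pb. Setting this equal to demand: 644 - 8Pb = 40.8 + 2.4Pb, so Pb = 58.
Sellers receive Ps = 58 + 26 = 84; x' = 644 − 8·58 = 180.

x' = 180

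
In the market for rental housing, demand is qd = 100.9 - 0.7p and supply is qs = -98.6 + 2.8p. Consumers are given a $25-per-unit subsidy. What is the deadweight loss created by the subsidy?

Pre-subsidy: 100.9 - 0.7p = -98.6 + 2.8p gives p* = 57, q* = 61.
With the rebate, buyers effectively pay pb = ps − 25, where ps is the price sellers receive.
Demand in terms of ps becomes qd = 100.9 − 0.7(ps − 25) = 118.4 - 0.7ps. Setting this equal to supply: 118.4 - 0.7ps = -98.6 + 2.8ps, so ps = 62.
Buyers pay pb = 62 − 25 = 37; q' = -98.6 + 2.8·62 = 75.
The subsidy expands output by 75 − 61 = 14 past the efficient level; on those units the gap between marginal cost and willingness to pay runs from 0 up to 25.
DWL = ½ × 25 × 14 = 175.

Deadweight loss = $175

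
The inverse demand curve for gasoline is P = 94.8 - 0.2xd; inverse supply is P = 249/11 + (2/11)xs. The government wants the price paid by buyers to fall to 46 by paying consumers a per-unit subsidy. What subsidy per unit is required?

Required subsidy s = 21 per unit

At a buyer price of 46, quantity demanded is 474 − 5·46 = 244.
Sellers supply 244 only when they receive Ps = 249/11 + (2/11)·244 = 67.
s = Ps − Pb = 67 − 46 = 21.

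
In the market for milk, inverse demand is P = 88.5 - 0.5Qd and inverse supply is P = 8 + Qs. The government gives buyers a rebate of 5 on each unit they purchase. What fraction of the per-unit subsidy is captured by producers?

Producer share = 2/3

Pre-subsidy: 88.5 - 0.5Q = 8 + Q gives Q* = 161/3 and P* = 185/3.
With the rebate, buyers effectively pay Pb = Ps − 5, where Ps is the price sellers receive.
On the curves, Pb = 88.5 - 0.5Q and Ps = 8 + Q; the wedge Ps − Pb = 5 gives 8 + Q − (88.5 - 0.5Q) = 5, so Q' = 57.
Then Pb = 88.5 − 0.5·57 = 60 and Ps = 8 + 1·57 = 65.
Buyers' price falls by P* − Pb = 185/3 − 60 = 5/3; sellers' price rises by Ps − P* = 65 − 185/3 = 10/3.
So producers capture (10/3)/5 = 2/3 of each unit of subsidy.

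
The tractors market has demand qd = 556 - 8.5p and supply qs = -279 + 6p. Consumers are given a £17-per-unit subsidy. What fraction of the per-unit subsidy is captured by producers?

Producer share = 17/29

Pre-subsidy: 556 - 8.5p = -279 + 6p gives p* = 1670/29, q* = 1929/29.
With the rebate, buyers effectively pay pb = ps − 17, where ps is the price sellers receive.
Demand in terms of ps becomes qd = 556 − 8.5(ps − 17) = 700.5 - 8.5ps. Setting this equal to supply: 700.5 - 8.5ps = -279 + 6ps, so ps = 1959/29.
Buyers pay pb = 1959/29 − 17 = 1466/29; q' = -279 + 6·(1959/29) = 3663/29.
Buyers' price falls by p* − pb = 1670/29 − 1466/29 = 204/29; sellers' price rises by ps − p* = 1959/29 − 1670/29 = 289/29.
So producers capture (289/29)/17 = 17/29 of each unit of subsidy.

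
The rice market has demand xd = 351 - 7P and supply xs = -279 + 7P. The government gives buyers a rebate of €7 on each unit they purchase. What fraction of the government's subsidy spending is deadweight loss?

Pre-subsidy: 351 - 7P = -279 + 7P gives P* = 45, x* = 36.
With the rebate, buyers effectively pay Pb = Ps − 7, where Ps is the price sellers receive.
Demand in terms of Ps becomes xd = 351 − 7(Ps − 7) = 400 - 7Ps. Setting this equal to supply: 400 - 7Ps = -279 + 7Ps, so Ps = 48.5.
Buyers pay Pb = 48.5 − 7 = 41.5; x' = -279 + 7·48.5 = 60.5.
ΔCS = ½(36 + 60.5)(45 − 41.5) = 168.875; ΔPS = ½(36 + 60.5)(48.5 − 45) = 168.875.
Government spending = 7 × 60.5 = 423.5.
DWL = ½ × 7 × (60.5 − 36) = 85.75; fraction = 85.75 / 423.5 = 49/242.

DWL / government spending = 49/242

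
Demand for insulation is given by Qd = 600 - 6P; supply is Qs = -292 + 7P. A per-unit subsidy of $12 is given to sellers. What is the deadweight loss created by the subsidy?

Pre-subsidy: 600 - 6P = -292 + 7P gives P* = 892/13, Q* = 2448/13.
With the subsidy, sellers receive Ps = Pb + 12 for each unit, where Pb is the price buyers pay.
Supply in terms of Pb becomes Qs = -292 + 7(Pb + 12) = -208 + 7Pb. Setting this equal to demand: 600 - 6Pb = -208 + 7Pb, so Pb = 808/13.
Sellers receive Ps = 808/13 + 12 = 964/13; Q' = 600 − 6·(808/13) = 2952/13.
The subsidy expands output by 2952/13 − 2448/13 = 504/13 past the efficient level; on those units the gap between marginal cost and willingness to pay runs from 0 up to 12.
DWL = ½ × 12 × 504/13 = 3024/13.

Deadweight loss = 3024/13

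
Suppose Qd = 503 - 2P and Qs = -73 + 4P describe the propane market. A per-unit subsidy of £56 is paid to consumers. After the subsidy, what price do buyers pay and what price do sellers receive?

Pre-subsidy: 503 - 2P = -73 + 4P gives P* = 96, Q* = 311.
With the rebate, buyers effectively pay Pb = Ps − 56, where Ps is the price sellers receive.
Demand in terms of Ps becomes Qd = 503 − 2(Ps − 56) = 615 - 2Ps. Setting this equal to supply: 615 - 2Ps = -73 + 4Ps, so Ps = 344/3.
Buyers pay Pb = 344/3 − 56 = 176/3; Q' = -73 + 4·(344/3) = 1157/3.

Buyers pay 176/3; sellers receive 344/3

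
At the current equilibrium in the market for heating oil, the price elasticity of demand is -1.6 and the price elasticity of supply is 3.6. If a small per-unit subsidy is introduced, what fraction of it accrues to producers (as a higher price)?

For a small subsidy around the equilibrium, the benefit split depends on the relative slopes, which at a point are proportional to the elasticities.
Buyer share = εs/(εs + |εd|) = 3.6/(3.6 + 1.6) = 9/13; seller share = |εd|/(εs + |εd|) = 4/13.
So producers capture 4/13 of the subsidy.

Producer share = 4/13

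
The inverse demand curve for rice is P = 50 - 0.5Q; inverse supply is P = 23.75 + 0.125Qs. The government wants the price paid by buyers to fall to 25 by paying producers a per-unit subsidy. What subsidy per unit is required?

At a buyer price of 25, quantity demanded is 100 − 2·25 = 50.
Sellers supply 50 only when they receive Ps = 23.75 + 0.125·50 = 30.
s = Ps − Pb = 30 − 25 = 5.

Required subsidy s = 5 per unit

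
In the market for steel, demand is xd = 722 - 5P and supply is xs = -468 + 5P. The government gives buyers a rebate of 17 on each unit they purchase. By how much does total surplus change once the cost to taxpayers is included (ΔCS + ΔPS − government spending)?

Pre-subsidy: 722 - 5P = -468 + 5P gives P* = 119, x* = 127.
With the rebate, buyers effectively pay Pb = Ps − 17, where Ps is the price sellers receive.
Demand in terms of Ps becomes xd = 722 − 5(Ps − 17) = 807 - 5Ps. Setting this equal to supply: 807 - 5Ps = -468 + 5Ps, so Ps = 127.5.
Buyers pay Pb = 127.5 − 17 = 110.5; x' = -468 + 5·127.5 = 169.5.
ΔCS = ½(127 + 169.5)(119 − 110.5) = 1260.125; ΔPS = ½(127 + 169.5)(127.5 − 119) = 1260.125.
Government spending = 17 × 169.5 = 2881.5.
Net change = 1260.125 + 1260.125 − 2881.5 = -361.25. The loss equals the DWL triangle ½·17·42.5.

Net change in total surplus = -361.25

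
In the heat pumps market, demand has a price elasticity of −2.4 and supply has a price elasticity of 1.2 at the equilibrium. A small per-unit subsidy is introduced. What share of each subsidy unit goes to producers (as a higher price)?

For a small subsidy around the equilibrium, the benefit split depends on the relative slopes, which at a point are proportional to the elasticities.
Buyer share = εs/(εs + |εd|) = 1.2/(1.2 + 2.4) = 1/3; seller share = |εd|/(εs + |εd|) = 2/3.
So producers capture 2/3 of the subsidy.

Producer share = 2/3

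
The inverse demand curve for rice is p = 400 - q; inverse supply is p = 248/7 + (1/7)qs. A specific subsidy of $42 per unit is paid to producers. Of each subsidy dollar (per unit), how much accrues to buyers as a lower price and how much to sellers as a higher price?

Buyers gain $36.75 per unit; sellers gain $5.25 per unit

Pre-subsidy: 400 - q = 248/7 + (1/7)q gives q* = 319 and p* = 81.
With the subsidy, sellers receive ps = pb + 42 for each unit, where pb is the price buyers pay.
On the curves, pb = 400 - q and ps = 248/7 + (1/7)q; the wedge ps − pb = 42 gives 248/7 + (1/7)q − (400 - q) = 42, so q' = 355.75.
Then pb = 400 − 1·355.75 = 44.25 and ps = 248/7 + (1/7)·355.75 = 86.25.
Buyers' price falls by p* − pb = 81 − 44.25 = 36.75; sellers' price rises by ps − p* = 86.25 − 81 = 5.25.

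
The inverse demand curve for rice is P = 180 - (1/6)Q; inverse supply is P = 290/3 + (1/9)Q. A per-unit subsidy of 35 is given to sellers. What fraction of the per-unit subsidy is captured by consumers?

Pre-subsidy: 180 - (1/6)Q = 290/3 + (1/9)Q gives Q* = 300 and P* = 130.
With the subsidy, sellers receive Ps = Pb + 35 for each unit, where Pb is the price buyers pay.
On the curves, Pb = 180 - (1/6)Q and Ps = 290/3 + (1/9)Q; the wedge Ps − Pb = 35 gives 290/3 + (1/9)Q − (180 - (1/6)Q) = 35, so Q' = 426.
Then Pb = 180 − (1/6)·426 = 109 and Ps = 290/3 + (1/9)·426 = 144.
Buyers' price falls by P* − Pb = 130 − 109 = 21; sellers' price rises by Ps − P* = 144 − 130 = 14.
So consumers capture 21/35 = 0.6 of each unit of subsidy.

Consumer share = 0.6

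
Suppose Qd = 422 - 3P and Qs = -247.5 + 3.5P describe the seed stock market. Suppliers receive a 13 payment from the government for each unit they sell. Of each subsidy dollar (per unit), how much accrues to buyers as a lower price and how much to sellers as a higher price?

Buyers gain 7 per unit; sellers gain 6 per unit

Pre-subsidy: 422 - 3P = -247.5 + 3.5P gives P* = 103, Q* = 113.
With the subsidy, sellers receive Ps = Pb + 13 for each unit, where Pb is the price buyers pay.
Supply in terms of Pb becomes Qs = -247.5 + 3.5(Pb + 13) = -202 + 3.5Pb. Setting this equal to demand: 422 - 3Pb = -202 + 3.5Pb, so Pb = 96.
Sellers receive Ps = 96 + 13 = 109; Q' = 422 − 3·96 = 134.
Buyers' price falls by P* − Pb = 103 − 96 = 7; sellers' price rises by Ps − P* = 109 − 103 = 6.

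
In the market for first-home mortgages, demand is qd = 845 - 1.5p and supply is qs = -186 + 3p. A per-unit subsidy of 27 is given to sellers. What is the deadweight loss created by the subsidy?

Deadweight loss = 364.5

Pre-subsidy: 845 - 1.5p = -186 + 3p gives p* = 2062/9, q* = 1504/3.
With the subsidy, sellers receive ps = pb + 27 for each unit, where pb is the price buyers pay.
Supply in terms of pb becomes qs = -186 + 3(pb + 27) = -105 + 3pb. Setting this equal to demand: 845 - 1.5pb = -105 + 3pb, so pb = 1900/9.
Sellers receive ps = 1900/9 + 27 = 2143/9; q' = 845 − 1.5·(1900/9) = 1585/3.
The subsidy expands output by 1585/3 − 1504/3 = 27 past the efficient level; on those units the gap between marginal cost and willingness to pay runs from 0 up to 27.
DWL = ½ × 27 × 27 = 364.5.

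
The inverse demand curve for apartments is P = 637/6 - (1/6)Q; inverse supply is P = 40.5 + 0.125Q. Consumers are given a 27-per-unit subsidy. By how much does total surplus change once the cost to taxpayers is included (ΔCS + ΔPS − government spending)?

Pre-subsidy: 637/6 - (1/6)Q = 40.5 + 0.125Q gives Q* = 1576/7 and P* = 961/14.
With the rebate, buyers effectively pay Pb = Ps − 27, where Ps is the price sellers receive.
On the curves, Pb = 637/6 - (1/6)Q and Ps = 40.5 + 0.125Q; the wedge Ps − Pb = 27 gives 40.5 + 0.125Q − (637/6 - (1/6)Q) = 27, so Q' = 2224/7.
Then Pb = 637/6 − (1/6)·(2224/7) = 745/14 and Ps = 40.5 + 0.125·(2224/7) = 1123/14.
ΔCS = ½(1576/7 + 2224/7)(961/14 − 745/14) = 205200/49; ΔPS = ½(1576/7 + 2224/7)(1123/14 − 961/14) = 153900/49.
Government spending = 27 × 2224/7 = 60048/7.
Net change = 205200/49 + 153900/49 − 60048/7 = -8748/7. The loss equals the DWL triangle ½·27·648/7.

Net change in total surplus = -8748/7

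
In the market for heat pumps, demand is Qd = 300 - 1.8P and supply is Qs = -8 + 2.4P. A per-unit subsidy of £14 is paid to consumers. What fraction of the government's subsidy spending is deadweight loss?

DWL / government spending = 3/76

Pre-subsidy: 300 - 1.8P = -8 + 2.4P gives P* = 220/3, Q* = 168.
With the rebate, buyers effectively pay Pb = Ps − 14, where Ps is the price sellers receive.
Demand in terms of Ps becomes Qd = 300 − 1.8(Ps − 14) = 325.2 - 1.8Ps. Setting this equal to supply: 325.2 - 1.8Ps = -8 + 2.4Ps, so Ps = 238/3.
Buyers pay Pb = 238/3 − 14 = 196/3; Q' = -8 + 2.4·(238/3) = 182.4.
ΔCS = ½(168 + 182.4)(220/3 − 196/3) = 1401.6; ΔPS = ½(168 + 182.4)(238/3 − 220/3) = 1051.2.
Government spending = 14 × 182.4 = 2553.6.
DWL = ½ × 14 × (182.4 − 168) = 100.8; fraction = 100.8 / 2553.6 = 3/76.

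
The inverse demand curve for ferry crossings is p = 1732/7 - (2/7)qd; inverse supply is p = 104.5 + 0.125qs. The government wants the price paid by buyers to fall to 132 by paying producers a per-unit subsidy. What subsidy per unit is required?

At a buyer price of 132, quantity demanded is 866 − 3.5·132 = 404.
Sellers supply 404 only when they receive ps = 104.5 + 0.125·404 = 155.
s = ps − pb = 155 − 132 = 23.

Required subsidy s = 23 per unit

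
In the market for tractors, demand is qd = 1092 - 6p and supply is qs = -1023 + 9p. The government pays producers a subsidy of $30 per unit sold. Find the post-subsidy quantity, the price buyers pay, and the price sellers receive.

Pre-subsidy: 1092 - 6p = -1023 + 9p gives p* = 141, q* = 246.
With the subsidy, sellers receive ps = pb + 30 for each unit, where pb is the price buyers pay.
Supply in terms of pb becomes qs = -1023 + 9(pb + 30) = -753 + 9pb. Setting this equal to demand: 1092 - 6pb = -753 + 9pb, so pb = 123.
Sellers receive ps = 123 + 30 = 153; q' = 1092 − 6·123 = 354.

q' = 354; buyers pay $123; sellers receive $153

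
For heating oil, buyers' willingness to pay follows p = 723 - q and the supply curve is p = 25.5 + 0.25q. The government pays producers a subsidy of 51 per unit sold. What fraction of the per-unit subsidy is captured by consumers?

Consumer share = 0.8

Pre-subsidy: 723 - q = 25.5 + 0.25q gives q* = 558 and p* = 165.
With the subsidy, sellers receive ps = pb + 51 for each unit, where pb is the price buyers pay.
On the curves, pb = 723 - q and ps = 25.5 + 0.25q; the wedge ps − pb = 51 gives 25.5 + 0.25q − (723 - q) = 51, so q' = 598.8.
Then pb = 723 − 1·598.8 = 124.2 and ps = 25.5 + 0.25·598.8 = 175.2.
Buyers' price falls by p* − pb = 165 − 124.2 = 40.8; sellers' price rises by ps − p* = 175.2 − 165 = 10.2.
So consumers capture 40.8/51 = 0.8 of each unit of subsidy.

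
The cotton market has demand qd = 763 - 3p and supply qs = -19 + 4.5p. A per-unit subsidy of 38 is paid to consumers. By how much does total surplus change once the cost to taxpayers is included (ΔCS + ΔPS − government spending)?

Net change in total surplus = -1299.6

Pre-subsidy: 763 - 3p = -19 + 4.5p gives p* = 1564/15, q* = 450.2.
With the rebate, buyers effectively pay pb = ps − 38, where ps is the price sellers receive.
Demand in terms of ps becomes qd = 763 − 3(ps − 38) = 877 - 3ps. Setting this equal to supply: 877 - 3ps = -19 + 4.5ps, so ps = 1792/15.
Buyers pay pb = 1792/15 − 38 = 1222/15; q' = -19 + 4.5·(1792/15) = 518.6.
ΔCS = ½(450.2 + 518.6)(1564/15 − 1222/15) = 11044.32; ΔPS = ½(450.2 + 518.6)(1792/15 − 1564/15) = 7362.88.
Government spending = 38 × 518.6 = 19706.8.
Net change = 11044.32 + 7362.88 − 19706.8 = -1299.6. The loss equals the DWL triangle ½·38·68.4.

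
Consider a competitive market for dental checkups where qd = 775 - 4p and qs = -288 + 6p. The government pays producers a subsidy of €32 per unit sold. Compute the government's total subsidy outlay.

Pre-subsidy: 775 - 4p = -288 + 6p gives p* = 106.3, q* = 349.8.
With the subsidy, sellers receive ps = pb + 32 for each unit, where pb is the price buyers pay.
Supply in terms of pb becomes qs = -288 + 6(pb + 32) = -96 + 6pb. Setting this equal to demand: 775 - 4pb = -96 + 6pb, so pb = 87.1.
Sellers receive ps = 87.1 + 32 = 119.1; q' = 775 − 4·87.1 = 426.6.
Government outlay = subsidy × quantity = 32 × 426.6 = 13651.2.

Government cost = €13651.2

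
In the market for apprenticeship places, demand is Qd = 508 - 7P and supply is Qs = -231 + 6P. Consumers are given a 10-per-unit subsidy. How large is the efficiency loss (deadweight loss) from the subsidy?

Deadweight loss = 2100/13

Pre-subsidy: 508 - 7P = -231 + 6P gives P* = 739/13, Q* = 1431/13.
With the rebate, buyers effectively pay Pb = Ps − 10, where Ps is the price sellers receive.
Demand in terms of Ps becomes Qd = 508 − 7(Ps − 10) = 578 - 7Ps. Setting this equal to supply: 578 - 7Ps = -231 + 6Ps, so Ps = 809/13.
Buyers pay Pb = 809/13 − 10 = 679/13; Q' = -231 + 6·(809/13) = 1851/13.
The subsidy expands output by 1851/13 − 1431/13 = 420/13 past the efficient level; on those units the gap between marginal cost and willingness to pay runs from 0 up to 10.
DWL = ½ × 10 × 420/13 = 2100/13.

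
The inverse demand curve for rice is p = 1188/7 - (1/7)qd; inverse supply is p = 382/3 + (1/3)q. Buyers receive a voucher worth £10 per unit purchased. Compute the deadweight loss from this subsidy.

Pre-subsidy: 1188/7 - (1/7)q = 382/3 + (1/3)q gives q* = 89 and p* = 157.
With the rebate, buyers effectively pay pb = ps − 10, where ps is the price sellers receive.
On the curves, pb = 1188/7 - (1/7)q and ps = 382/3 + (1/3)q; the wedge ps − pb = 10 gives 382/3 + (1/3)q − (1188/7 - (1/7)q) = 10, so q' = 110.
Then pb = 1188/7 − (1/7)·110 = 154 and ps = 382/3 + (1/3)·110 = 164.
The subsidy expands output by 110 − 89 = 21 past the efficient level; on those units the gap between marginal cost and willingness to pay runs from 0 up to 10.
DWL = ½ × 10 × 21 = 105.

Deadweight loss = £105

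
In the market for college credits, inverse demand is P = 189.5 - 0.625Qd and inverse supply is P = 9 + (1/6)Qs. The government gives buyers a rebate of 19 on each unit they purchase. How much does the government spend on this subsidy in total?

Pre-subsidy: 189.5 - 0.625Q = 9 + (1/6)Q gives Q* = 228 and P* = 47.
With the rebate, buyers effectively pay Pb = Ps − 19, where Ps is the price sellers receive.
On the curves, Pb = 189.5 - 0.625Q and Ps = 9 + (1/6)Q; the wedge Ps − Pb = 19 gives 9 + (1/6)Q − (189.5 - 0.625Q) = 19, so Q' = 252.
Then Pb = 189.5 − 0.625·252 = 32 and Ps = 9 + (1/6)·252 = 51.
Government outlay = subsidy × quantity = 19 × 252 = 4788.

Government cost = 4788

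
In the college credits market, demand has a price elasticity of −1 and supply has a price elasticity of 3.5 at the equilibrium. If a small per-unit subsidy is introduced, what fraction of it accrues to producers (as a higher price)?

Producer share = 2/9

For a small subsidy around the equilibrium, the benefit split depends on the relative slopes, which at a point are proportional to the elasticities.
Buyer share = εs/(εs + |εd|) = 3.5/(3.5 + 1) = 7/9; seller share = |εd|/(εs + |εd|) = 2/9.
So producers capture 2/9 of the subsidy.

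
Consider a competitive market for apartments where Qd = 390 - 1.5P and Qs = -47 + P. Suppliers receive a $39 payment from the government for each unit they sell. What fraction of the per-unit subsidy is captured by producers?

Producer share = 0.6

Pre-subsidy: 390 - 1.5P = -47 + P gives P* = 174.8, Q* = 127.8.
With the subsidy, sellers receive Ps = Pb + 39 for each unit, where Pb is the price buyers pay.
Supply in terms of Pb becomes Qs = -47 + 1(Pb + 39) = -8 + Pb. Setting this equal to demand: 390 - 1.5Pb = -8 + Pb, so Pb = 159.2.
Sellers receive Ps = 159.2 + 39 = 198.2; Q' = 390 − 1.5·159.2 = 151.2.
Buyers' price falls by P* − Pb = 174.8 − 159.2 = 15.6; sellers' price rises by Ps − P* = 198.2 − 174.8 = 23.4.
So producers capture 23.4/39 = 0.6 of each unit of subsidy.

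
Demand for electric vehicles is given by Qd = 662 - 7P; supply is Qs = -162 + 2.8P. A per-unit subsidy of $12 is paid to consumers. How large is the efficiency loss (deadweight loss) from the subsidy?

Deadweight loss = $144

Pre-subsidy: 662 - 7P = -162 + 2.8P gives P* = 4120/49, Q* = 514/7.
With the rebate, buyers effectively pay Pb = Ps − 12, where Ps is the price sellers receive.
Demand in terms of Ps becomes Qd = 662 − 7(Ps − 12) = 746 - 7Ps. Setting this equal to supply: 746 - 7Ps = -162 + 2.8Ps, so Ps = 4540/49.
Buyers pay Pb = 4540/49 − 12 = 3952/49; Q' = -162 + 2.8·(4540/49) = 682/7.
The subsidy expands output by 682/7 − 514/7 = 24 past the efficient level; on those units the gap between marginal cost and willingness to pay runs from 0 up to 12.
DWL = ½ × 12 × 24 = 144.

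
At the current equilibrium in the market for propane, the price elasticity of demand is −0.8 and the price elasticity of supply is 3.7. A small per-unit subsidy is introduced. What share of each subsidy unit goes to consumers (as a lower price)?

For a small subsidy around the equilibrium, the benefit split depends on the relative slopes, which at a point are proportional to the elasticities.
Buyer share = εs/(εs + |εd|) = 3.7/(3.7 + 0.8) = 37/45; seller share = |εd|/(εs + |εd|) = 8/45.

Consumer share = 37/45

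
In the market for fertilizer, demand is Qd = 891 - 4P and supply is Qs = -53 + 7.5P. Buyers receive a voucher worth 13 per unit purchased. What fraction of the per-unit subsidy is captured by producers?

Producer share = 8/23

Pre-subsidy: 891 - 4P = -53 + 7.5P gives P* = 1888/23, Q* = 12941/23.
With the rebate, buyers effectively pay Pb = Ps − 13, where Ps is the price sellers receive.
Demand in terms of Ps becomes Qd = 891 − 4(Ps − 13) = 943 - 4Ps. Setting this equal to supply: 943 - 4Ps = -53 + 7.5Ps, so Ps = 1992/23.
Buyers pay Pb = 1992/23 − 13 = 1693/23; Q' = -53 + 7.5·(1992/23) = 13721/23.
Buyers' price falls by P* − Pb = 1888/23 − 1693/23 = 195/23; sellers' price rises by Ps − P* = 1992/23 − 1888/23 = 104/23.
So producers capture (104/23)/13 = 8/23 of each unit of subsidy.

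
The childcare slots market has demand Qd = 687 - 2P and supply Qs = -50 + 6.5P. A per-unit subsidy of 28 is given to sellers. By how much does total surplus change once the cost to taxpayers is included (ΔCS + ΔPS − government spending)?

Pre-subsidy: 687 - 2P = -50 + 6.5P gives P* = 1474/17, Q* = 8731/17.
With the subsidy, sellers receive Ps = Pb + 28 for each unit, where Pb is the price buyers pay.
Supply in terms of Pb becomes Qs = -50 + 6.5(Pb + 28) = 132 + 6.5Pb. Setting this equal to demand: 687 - 2Pb = 132 + 6.5Pb, so Pb = 1110/17.
Sellers receive Ps = 1110/17 + 28 = 1586/17; Q' = 687 − 2·(1110/17) = 9459/17.
ΔCS = ½(8731/17 + 9459/17)(1474/17 − 1110/17) = 194740/17; ΔPS = ½(8731/17 + 9459/17)(1586/17 − 1474/17) = 59920/17.
Government spending = 28 × 9459/17 = 264852/17.
Net change = 194740/17 + 59920/17 − 264852/17 = -10192/17. The loss equals the DWL triangle ½·28·728/17.

Net change in total surplus = -10192/17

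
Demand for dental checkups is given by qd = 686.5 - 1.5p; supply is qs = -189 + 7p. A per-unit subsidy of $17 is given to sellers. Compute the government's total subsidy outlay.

Government cost = $9401

Pre-subsidy: 686.5 - 1.5p = -189 + 7p gives p* = 103, q* = 532.
With the subsidy, sellers receive ps = pb + 17 for each unit, where pb is the price buyers pay.
Supply in terms of pb becomes qs = -189 + 7(pb + 17) = -70 + 7pb. Setting this equal to demand: 686.5 - 1.5pb = -70 + 7pb, so pb = 89.
Sellers receive ps = 89 + 17 = 106; q' = 686.5 − 1.5·89 = 553.
Government outlay = subsidy × quantity = 17 × 553 = 9401.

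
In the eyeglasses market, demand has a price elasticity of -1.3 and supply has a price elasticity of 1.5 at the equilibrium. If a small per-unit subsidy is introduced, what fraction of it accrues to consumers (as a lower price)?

For a small subsidy around the equilibrium, the benefit split depends on the relative slopes, which at a point are proportional to the elasticities.
Buyer share = εs/(εs + |εd|) = 1.5/(1.5 + 1.3) = 15/28; seller share = |εd|/(εs + |εd|) = 13/28.

Consumer share = 15/28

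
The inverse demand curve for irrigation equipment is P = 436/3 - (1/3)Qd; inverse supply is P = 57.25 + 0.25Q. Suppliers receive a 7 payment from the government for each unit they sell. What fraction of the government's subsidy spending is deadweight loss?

DWL / government spending = 6/163

Pre-subsidy: 436/3 - (1/3)Q = 57.25 + 0.25Q gives Q* = 151 and P* = 95.
With the subsidy, sellers receive Ps = Pb + 7 for each unit, where Pb is the price buyers pay.
On the curves, Pb = 436/3 - (1/3)Q and Ps = 57.25 + 0.25Q; the wedge Ps − Pb = 7 gives 57.25 + 0.25Q − (436/3 - (1/3)Q) = 7, so Q' = 163.
Then Pb = 436/3 − (1/3)·163 = 91 and Ps = 57.25 + 0.25·163 = 98.
ΔCS = ½(151 + 163)(95 − 91) = 628; ΔPS = ½(151 + 163)(98 − 95) = 471.
Government spending = 7 × 163 = 1141.
DWL = ½ × 7 × (163 − 151) = 42; fraction = 42 / 1141 = 6/163.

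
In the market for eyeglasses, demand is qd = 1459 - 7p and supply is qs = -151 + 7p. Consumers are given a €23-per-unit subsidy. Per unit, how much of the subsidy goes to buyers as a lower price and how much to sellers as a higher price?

Buyers gain €11.5 per unit; sellers gain €11.5 per unit

Pre-subsidy: 1459 - 7p = -151 + 7p gives p* = 115, q* = 654.
With the rebate, buyers effectively pay pb = ps − 23, where ps is the price sellers receive.
Demand in terms of ps becomes qd = 1459 − 7(ps − 23) = 1620 - 7ps. Setting this equal to supply: 1620 - 7ps = -151 + 7ps, so ps = 126.5.
Buyers pay pb = 126.5 − 23 = 103.5; q' = -151 + 7·126.5 = 734.5.
Buyers' price falls by p* − pb = 115 − 103.5 = 11.5; sellers' price rises by ps − p* = 126.5 − 115 = 11.5.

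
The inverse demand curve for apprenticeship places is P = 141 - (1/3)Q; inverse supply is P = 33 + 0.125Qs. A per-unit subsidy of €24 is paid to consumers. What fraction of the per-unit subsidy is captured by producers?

Producer share = 3/11

Pre-subsidy: 141 - (1/3)Q = 33 + 0.125Q gives Q* = 2592/11 and P* = 687/11.
With the rebate, buyers effectively pay Pb = Ps − 24, where Ps is the price sellers receive.
On the curves, Pb = 141 - (1/3)Q and Ps = 33 + 0.125Q; the wedge Ps − Pb = 24 gives 33 + 0.125Q − (141 - (1/3)Q) = 24, so Q' = 288.
Then Pb = 141 − (1/3)·288 = 45 and Ps = 33 + 0.125·288 = 69.
Buyers' price falls by P* − Pb = 687/11 − 45 = 192/11; sellers' price rises by Ps − P* = 69 − 687/11 = 72/11.
So producers capture (72/11)/24 = 3/11 of each unit of subsidy.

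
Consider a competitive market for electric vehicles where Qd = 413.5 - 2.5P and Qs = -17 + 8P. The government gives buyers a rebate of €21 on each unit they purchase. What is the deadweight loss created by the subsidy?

Pre-subsidy: 413.5 - 2.5P = -17 + 8P gives P* = 41, Q* = 311.
With the rebate, buyers effectively pay Pb = Ps − 21, where Ps is the price sellers receive.
Demand in terms of Ps becomes Qd = 413.5 − 2.5(Ps − 21) = 466 - 2.5Ps. Setting this equal to supply: 466 - 2.5Ps = -17 + 8Ps, so Ps = 46.
Buyers pay Pb = 46 − 21 = 25; Q' = -17 + 8·46 = 351.
The subsidy expands output by 351 − 311 = 40 past the efficient level; on those units the gap between marginal cost and willingness to pay runs from 0 up to 21.
DWL = ½ × 21 × 40 = 420.

Deadweight loss = €420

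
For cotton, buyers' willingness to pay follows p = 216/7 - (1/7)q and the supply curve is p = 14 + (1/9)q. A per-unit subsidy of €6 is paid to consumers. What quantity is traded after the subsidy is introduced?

q' = 90

Pre-subsidy: 216/7 - (1/7)q = 14 + (1/9)q gives q* = 66.375 and p* = 21.375.
With the rebate, buyers effectively pay pb = ps − 6, where ps is the price sellers receive.
On the curves, pb = 216/7 - (1/7)q and ps = 14 + (1/9)q; the wedge ps − pb = 6 gives 14 + (1/9)q − (216/7 - (1/7)q) = 6, so q' = 90.
Then pb = 216/7 − (1/7)·90 = 18 and ps = 14 + (1/9)·90 = 24.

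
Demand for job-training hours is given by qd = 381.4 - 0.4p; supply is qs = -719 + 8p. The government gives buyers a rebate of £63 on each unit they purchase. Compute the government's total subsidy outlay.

Government cost = £22239

Pre-subsidy: 381.4 - 0.4p = -719 + 8p gives p* = 131, q* = 329.
With the rebate, buyers effectively pay pb = ps − 63, where ps is the price sellers receive.
Demand in terms of ps becomes qd = 381.4 − 0.4(ps − 63) = 406.6 - 0.4ps. Setting this equal to supply: 406.6 - 0.4ps = -719 + 8ps, so ps = 134.
Buyers pay pb = 134 − 63 = 71; q' = -719 + 8·134 = 353.
Government outlay = subsidy × quantity = 63 × 353 = 22239.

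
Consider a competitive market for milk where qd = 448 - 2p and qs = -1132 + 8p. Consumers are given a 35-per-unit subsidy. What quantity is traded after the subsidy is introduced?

Pre-subsidy: 448 - 2p = -1132 + 8p gives p* = 158, q* = 132.
With the rebate, buyers effectively pay pb = ps − 35, where ps is the price sellers receive.
Demand in terms of ps becomes qd = 448 − 2(ps − 35) = 518 - 2ps. Setting this equal to supply: 518 - 2ps = -1132 + 8ps, so ps = 165.
Buyers pay pb = 165 − 35 = 130; q' = -1132 + 8·165 = 188.

q' = 188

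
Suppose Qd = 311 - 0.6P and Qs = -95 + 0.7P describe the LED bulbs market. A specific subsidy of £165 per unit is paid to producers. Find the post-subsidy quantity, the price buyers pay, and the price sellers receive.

Pre-subsidy: 311 - 0.6P = -95 + 0.7P gives P* = 4060/13, Q* = 1607/13.
With the subsidy, sellers receive Ps = Pb + 165 for each unit, where Pb is the price buyers pay.
Supply in terms of Pb becomes Qs = -95 + 0.7(Pb + 165) = 20.5 + 0.7Pb. Setting this equal to demand: 311 - 0.6Pb = 20.5 + 0.7Pb, so Pb = 2905/13.
Sellers receive Ps = 2905/13 + 165 = 5050/13; Q' = 311 − 0.6·(2905/13) = 2300/13.

Q' = 2300/13; buyers pay 2905/13; sellers receive 5050/13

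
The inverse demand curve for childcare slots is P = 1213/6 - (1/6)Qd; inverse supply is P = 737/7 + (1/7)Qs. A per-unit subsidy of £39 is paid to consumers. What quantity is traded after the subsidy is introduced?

Pre-subsidy: 1213/6 - (1/6)Q = 737/7 + (1/7)Q gives Q* = 313 and P* = 150.
With the rebate, buyers effectively pay Pb = Ps − 39, where Ps is the price sellers receive.
On the curves, Pb = 1213/6 - (1/6)Q and Ps = 737/7 + (1/7)Q; the wedge Ps − Pb = 39 gives 737/7 + (1/7)Q − (1213/6 - (1/6)Q) = 39, so Q' = 439.
Then Pb = 1213/6 − (1/6)·439 = 129 and Ps = 737/7 + (1/7)·439 = 168.

Q' = 439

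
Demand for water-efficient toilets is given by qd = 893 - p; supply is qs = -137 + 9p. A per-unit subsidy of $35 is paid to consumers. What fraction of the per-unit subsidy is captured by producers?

Producer share = 0.1

Pre-subsidy: 893 - p = -137 + 9p gives p* = 103, q* = 790.
With the rebate, buyers effectively pay pb = ps − 35, where ps is the price sellers receive.
Demand in terms of ps becomes qd = 893 − 1(ps − 35) = 928 - ps. Setting this equal to supply: 928 - ps = -137 + 9ps, so ps = 106.5.
Buyers pay pb = 106.5 − 35 = 71.5; q' = -137 + 9·106.5 = 821.5.
Buyers' price falls by p* − pb = 103 − 71.5 = 31.5; sellers' price rises by ps − p* = 106.5 − 103 = 3.5.
So producers capture 3.5/35 = 0.1 of each unit of subsidy.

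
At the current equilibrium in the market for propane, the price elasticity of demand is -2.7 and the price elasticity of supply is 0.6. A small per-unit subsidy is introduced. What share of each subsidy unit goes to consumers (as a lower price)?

For a small subsidy around the equilibrium, the benefit split depends on the relative slopes, which at a point are proportional to the elasticities.
Buyer share = εs/(εs + |εd|) = 0.6/(0.6 + 2.7) = 2/11; seller share = |εd|/(εs + |εd|) = 9/11.

Consumer share = 2/11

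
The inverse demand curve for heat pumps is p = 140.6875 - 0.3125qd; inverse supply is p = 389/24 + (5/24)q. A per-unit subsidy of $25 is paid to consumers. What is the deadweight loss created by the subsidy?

Pre-subsidy: 140.6875 - 0.3125q = 389/24 + (5/24)q gives q* = 239 and p* = 66.
With the rebate, buyers effectively pay pb = ps − 25, where ps is the price sellers receive.
On the curves, pb = 140.6875 - 0.3125q and ps = 389/24 + (5/24)q; the wedge ps − pb = 25 gives 389/24 + (5/24)q − (140.6875 - 0.3125q) = 25, so q' = 287.
Then pb = 140.6875 − 0.3125·287 = 51 and ps = 389/24 + (5/24)·287 = 76.
The subsidy expands output by 287 − 239 = 48 past the efficient level; on those units the gap between marginal cost and willingness to pay runs from 0 up to 25.
DWL = ½ × 25 × 48 = 600.

Deadweight loss = $600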